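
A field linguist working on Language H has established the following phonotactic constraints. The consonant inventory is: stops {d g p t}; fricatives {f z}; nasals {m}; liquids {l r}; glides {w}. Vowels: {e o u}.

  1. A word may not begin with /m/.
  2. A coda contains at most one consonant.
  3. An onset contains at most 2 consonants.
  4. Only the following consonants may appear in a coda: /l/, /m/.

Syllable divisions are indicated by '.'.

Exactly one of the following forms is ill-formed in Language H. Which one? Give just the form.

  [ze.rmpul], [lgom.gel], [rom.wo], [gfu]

[ze.rmpul] — violates constraint 3: syllable 2 onset /rmp/ has 3 consonants (> 2) → ill-formed
[lgom.gel] — σ1 onset /lg/ (2C), coda /m/ ok; σ2 onset /g/, coda /l/ ok → well-formed
[rom.wo] — σ1 onset /r/, coda /m/ ok; σ2 onset /w/, coda /∅/ ok → well-formed
[gfu] — σ1 onset /gf/ (2C), coda /∅/ ok → well-formed

[ze.rmpul]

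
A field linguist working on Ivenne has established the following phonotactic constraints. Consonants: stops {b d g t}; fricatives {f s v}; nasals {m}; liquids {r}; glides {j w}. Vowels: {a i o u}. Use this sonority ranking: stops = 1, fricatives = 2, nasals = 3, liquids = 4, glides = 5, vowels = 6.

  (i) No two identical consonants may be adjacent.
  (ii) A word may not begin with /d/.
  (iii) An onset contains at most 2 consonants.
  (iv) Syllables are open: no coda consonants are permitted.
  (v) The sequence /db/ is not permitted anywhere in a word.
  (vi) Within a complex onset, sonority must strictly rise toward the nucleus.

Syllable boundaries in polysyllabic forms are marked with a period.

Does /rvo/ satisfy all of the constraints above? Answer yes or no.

/rvo/ — violates constraint (vi): syllable 1 onset /rv/: /r/ (liquid, 4) → /v/ (fricative, 2) does not rise → illicit

no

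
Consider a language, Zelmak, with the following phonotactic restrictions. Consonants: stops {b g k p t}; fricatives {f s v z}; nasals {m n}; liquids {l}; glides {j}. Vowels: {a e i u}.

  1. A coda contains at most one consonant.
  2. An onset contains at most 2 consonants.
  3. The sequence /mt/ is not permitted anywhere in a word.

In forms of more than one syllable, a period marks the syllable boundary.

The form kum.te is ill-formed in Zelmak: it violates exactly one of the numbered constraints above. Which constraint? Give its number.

kum.te: contains banned sequence /mt/.
This is a violation of constraint 3: "The sequence /mt/ is not permitted anywhere in a word."
The remaining constraints (1, 2) are satisfied.

3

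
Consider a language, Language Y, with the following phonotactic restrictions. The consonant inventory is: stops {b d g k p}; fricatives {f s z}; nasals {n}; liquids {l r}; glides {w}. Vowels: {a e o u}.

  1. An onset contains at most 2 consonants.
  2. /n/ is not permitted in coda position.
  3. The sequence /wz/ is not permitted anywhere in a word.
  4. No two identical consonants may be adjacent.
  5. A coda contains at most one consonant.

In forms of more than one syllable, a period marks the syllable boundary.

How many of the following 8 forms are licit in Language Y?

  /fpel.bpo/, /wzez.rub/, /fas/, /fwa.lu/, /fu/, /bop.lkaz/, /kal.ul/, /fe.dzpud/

/fpel.bpo/ — σ1 onset /fp/ (2C), coda /l/ ok; σ2 onset /bp/ (2C), coda /∅/ ok → licit
/wzez.rub/ — violates constraint 3: contains banned sequence /wz/ → illicit
/fas/ — σ1 onset /f/, coda /s/ ok → licit
/fwa.lu/ — σ1 onset /fw/ (2C), coda /∅/ ok; σ2 onset /l/, coda /∅/ ok → licit
/fu/ — σ1 onset /f/, coda /∅/ ok → licit
/bop.lkaz/ — σ1 onset /b/, coda /p/ ok; σ2 onset /lk/ (2C), coda /z/ ok → licit
/kal.ul/ — σ1 onset /k/, coda /l/ ok; σ2 onset /∅/, coda /l/ ok → licit
/fe.dzpud/ — violates constraint 1: syllable 2 onset /dzp/ has 3 consonants (> 2) → illicit
Licit: /fpel.bpo/, /fas/, /fwa.lu/, /fu/, /bop.lkaz/, /kal.ul/ → 6.

6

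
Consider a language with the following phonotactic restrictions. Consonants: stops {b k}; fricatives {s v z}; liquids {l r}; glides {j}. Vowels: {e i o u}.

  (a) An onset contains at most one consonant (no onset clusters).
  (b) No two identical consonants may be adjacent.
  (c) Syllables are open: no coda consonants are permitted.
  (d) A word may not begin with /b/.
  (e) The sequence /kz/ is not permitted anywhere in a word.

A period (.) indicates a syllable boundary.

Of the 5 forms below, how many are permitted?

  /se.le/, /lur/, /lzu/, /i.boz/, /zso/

/se.le/ — σ1 onset /s/, coda /∅/ ok; σ2 onset /l/, coda /∅/ ok → permitted
/lur/ — violates constraint (c): syllable 1 coda /r/ has 1 consonant (> 0) → not permitted
/lzu/ — violates constraint (a): syllable 1 onset /lz/ has 2 consonants (> 1) → not permitted
/i.boz/ — violates constraint (c): syllable 2 coda /z/ has 1 consonant (> 0) → not permitted
/zso/ — violates constraint (a): syllable 1 onset /zs/ has 2 consonants (> 1) → not permitted
Permitted: /se.le/ → 1.

1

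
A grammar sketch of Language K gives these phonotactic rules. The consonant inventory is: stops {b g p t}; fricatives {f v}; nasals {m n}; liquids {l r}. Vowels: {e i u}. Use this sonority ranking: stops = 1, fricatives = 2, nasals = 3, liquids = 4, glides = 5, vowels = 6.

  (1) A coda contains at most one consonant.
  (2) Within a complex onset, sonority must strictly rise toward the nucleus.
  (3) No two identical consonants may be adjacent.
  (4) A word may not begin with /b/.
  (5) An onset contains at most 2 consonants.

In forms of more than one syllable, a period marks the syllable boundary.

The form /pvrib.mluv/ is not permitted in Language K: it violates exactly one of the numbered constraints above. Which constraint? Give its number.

5

/pvrib.mluv/: syllable 1 onset /pvr/ has 3 consonants (> 2).
This is a violation of constraint 5: "An onset contains at most 2 consonants."
The remaining constraints (1, 2, 3, 4) are satisfied.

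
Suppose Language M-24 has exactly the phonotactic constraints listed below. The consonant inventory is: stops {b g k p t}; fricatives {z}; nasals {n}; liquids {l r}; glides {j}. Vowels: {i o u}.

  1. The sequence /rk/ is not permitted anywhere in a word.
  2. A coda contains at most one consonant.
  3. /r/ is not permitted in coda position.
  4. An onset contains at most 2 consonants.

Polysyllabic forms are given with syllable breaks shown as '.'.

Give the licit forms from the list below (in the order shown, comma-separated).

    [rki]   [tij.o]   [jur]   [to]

[tij.o], [to]

[rki] — violates constraint 1: contains banned sequence /rk/ → illicit
[tij.o] — σ1 onset /t/, coda /j/ ok; σ2 onset /∅/, coda /∅/ ok → licit
[jur] — violates constraint 3: syllable 1 coda contains /r/ → illicit
[to] — σ1 onset /t/, coda /∅/ ok → licit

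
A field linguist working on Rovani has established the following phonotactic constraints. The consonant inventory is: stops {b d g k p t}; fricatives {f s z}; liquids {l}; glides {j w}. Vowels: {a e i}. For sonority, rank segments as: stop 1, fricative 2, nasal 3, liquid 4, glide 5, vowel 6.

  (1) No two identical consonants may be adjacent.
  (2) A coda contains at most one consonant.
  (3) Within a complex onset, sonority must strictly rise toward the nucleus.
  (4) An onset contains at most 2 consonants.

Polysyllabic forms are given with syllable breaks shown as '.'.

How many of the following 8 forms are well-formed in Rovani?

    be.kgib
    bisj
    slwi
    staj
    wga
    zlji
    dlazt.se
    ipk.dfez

be.kgib — violates constraint 3: syllable 2 onset /kg/: /k/ (stop, 1) → /g/ (stop, 1) does not rise → ill-formed
bisj — violates constraint 2: syllable 1 coda /sj/ has 2 consonants (> 1) → ill-formed
slwi — violates constraint 4: syllable 1 onset /slw/ has 3 consonants (> 2) → ill-formed
staj — violates constraint 3: syllable 1 onset /st/: /s/ (fricative, 2) → /t/ (stop, 1) does not rise → ill-formed
wga — violates constraint 3: syllable 1 onset /wg/: /w/ (glide, 5) → /g/ (stop, 1) does not rise → ill-formed
zlji — violates constraint 4: syllable 1 onset /zlj/ has 3 consonants (> 2) → ill-formed
dlazt.se — violates constraint 2: syllable 1 coda /zt/ has 2 consonants (> 1) → ill-formed
ipk.dfez — violates constraint 2: syllable 1 coda /pk/ has 2 consonants (> 1) → ill-formed
No form is well-formed → 0.

0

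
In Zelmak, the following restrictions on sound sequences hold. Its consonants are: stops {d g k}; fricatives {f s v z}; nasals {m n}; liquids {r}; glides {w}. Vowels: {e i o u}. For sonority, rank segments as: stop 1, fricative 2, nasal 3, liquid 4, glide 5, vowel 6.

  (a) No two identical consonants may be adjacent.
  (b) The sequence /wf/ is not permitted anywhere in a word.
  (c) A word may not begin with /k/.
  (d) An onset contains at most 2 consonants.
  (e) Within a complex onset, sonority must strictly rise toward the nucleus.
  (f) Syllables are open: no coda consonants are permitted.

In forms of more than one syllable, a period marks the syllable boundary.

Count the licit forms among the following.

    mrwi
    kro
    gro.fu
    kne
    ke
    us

mrwi — violates constraint (d): syllable 1 onset /mrw/ has 3 consonants (> 2) → illicit
kro — violates constraint (c): word begins with /k/ → illicit
gro.fu — σ1 onset /gr/ (1→4 rises), coda /∅/ ok; σ2 onset /f/, coda /∅/ ok → licit
kne — violates constraint (c): word begins with /k/ → illicit
ke — violates constraint (c): word begins with /k/ → illicit
us — violates constraint (f): syllable 1 coda /s/ has 1 consonant (> 0) → illicit
Licit: gro.fu → 1.

1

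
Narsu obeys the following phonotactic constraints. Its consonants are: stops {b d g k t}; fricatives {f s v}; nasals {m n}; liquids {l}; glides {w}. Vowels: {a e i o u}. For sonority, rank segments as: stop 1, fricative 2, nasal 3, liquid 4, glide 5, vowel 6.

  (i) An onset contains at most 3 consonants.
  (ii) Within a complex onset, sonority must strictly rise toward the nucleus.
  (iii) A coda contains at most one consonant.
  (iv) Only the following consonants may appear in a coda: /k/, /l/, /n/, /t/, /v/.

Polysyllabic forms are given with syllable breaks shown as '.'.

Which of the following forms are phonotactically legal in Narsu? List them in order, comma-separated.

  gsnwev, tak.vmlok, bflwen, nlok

tak.vmlok, nlok

gsnwev — violates constraint (i): syllable 1 onset /gsnw/ has 4 consonants (> 3) → phonotactically illegal
tak.vmlok — σ1 onset /t/, coda /k/ ok; σ2 onset /vml/ (2→3→4 rises), coda /k/ ok → phonotactically legal
bflwen — violates constraint (i): syllable 1 onset /bflw/ has 4 consonants (> 3) → phonotactically illegal
nlok — σ1 onset /nl/ (3→4 rises), coda /k/ ok → phonotactically legal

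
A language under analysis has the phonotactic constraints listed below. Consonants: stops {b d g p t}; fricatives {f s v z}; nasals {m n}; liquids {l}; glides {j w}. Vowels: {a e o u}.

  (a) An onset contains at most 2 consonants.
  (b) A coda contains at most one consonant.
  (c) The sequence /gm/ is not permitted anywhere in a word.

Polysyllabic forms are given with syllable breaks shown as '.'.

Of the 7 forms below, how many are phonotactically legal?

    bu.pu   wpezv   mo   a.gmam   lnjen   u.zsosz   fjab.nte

bu.pu — σ1 onset /b/, coda /∅/ ok; σ2 onset /p/, coda /∅/ ok → phonotactically legal
wpezv — violates constraint (b): syllable 1 coda /zv/ has 2 consonants (> 1) → phonotactically illegal
mo — σ1 onset /m/, coda /∅/ ok → phonotactically legal
a.gmam — violates constraint (c): contains banned sequence /gm/ → phonotactically illegal
lnjen — violates constraint (a): syllable 1 onset /lnj/ has 3 consonants (> 2) → phonotactically illegal
u.zsosz — violates constraint (b): syllable 2 coda /sz/ has 2 consonants (> 1) → phonotactically illegal
fjab.nte — σ1 onset /fj/ (2C), coda /b/ ok; σ2 onset /nt/ (2C), coda /∅/ ok → phonotactically legal
Phonotactically legal: bu.pu, mo, fjab.nte → 3.

3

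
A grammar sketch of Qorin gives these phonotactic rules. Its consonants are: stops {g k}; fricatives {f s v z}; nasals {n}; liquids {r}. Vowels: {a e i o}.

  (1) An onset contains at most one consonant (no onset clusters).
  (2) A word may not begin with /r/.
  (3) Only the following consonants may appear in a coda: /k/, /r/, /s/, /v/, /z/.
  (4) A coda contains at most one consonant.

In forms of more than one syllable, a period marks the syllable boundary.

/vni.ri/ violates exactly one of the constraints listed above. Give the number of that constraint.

/vni.ri/: syllable 1 onset /vn/ has 2 consonants (> 1).
This is a violation of constraint 1: "An onset contains at most one consonant (no onset clusters)."
The remaining constraints (2, 3, 4) are satisfied.

1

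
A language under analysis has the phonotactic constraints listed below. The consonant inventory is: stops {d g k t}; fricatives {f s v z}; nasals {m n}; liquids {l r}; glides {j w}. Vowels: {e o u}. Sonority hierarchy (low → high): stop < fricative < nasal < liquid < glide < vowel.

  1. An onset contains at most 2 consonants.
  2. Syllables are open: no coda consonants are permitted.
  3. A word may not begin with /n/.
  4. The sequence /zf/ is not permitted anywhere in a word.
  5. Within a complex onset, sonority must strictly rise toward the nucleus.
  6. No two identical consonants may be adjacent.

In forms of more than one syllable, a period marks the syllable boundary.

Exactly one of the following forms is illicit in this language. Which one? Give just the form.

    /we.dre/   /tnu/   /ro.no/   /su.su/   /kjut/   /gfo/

/kjut/

/we.dre/ — σ1 onset /w/, coda /∅/ ok; σ2 onset /dr/ (1→4 rises), coda /∅/ ok → licit
/tnu/ — σ1 onset /tn/ (1→3 rises), coda /∅/ ok → licit
/ro.no/ — σ1 onset /r/, coda /∅/ ok; σ2 onset /n/, coda /∅/ ok → licit
/su.su/ — σ1 onset /s/, coda /∅/ ok; σ2 onset /s/, coda /∅/ ok → licit
/kjut/ — violates constraint 2: syllable 1 coda /t/ has 1 consonant (> 0) → illicit
/gfo/ — σ1 onset /gf/ (1→2 rises), coda /∅/ ok → licit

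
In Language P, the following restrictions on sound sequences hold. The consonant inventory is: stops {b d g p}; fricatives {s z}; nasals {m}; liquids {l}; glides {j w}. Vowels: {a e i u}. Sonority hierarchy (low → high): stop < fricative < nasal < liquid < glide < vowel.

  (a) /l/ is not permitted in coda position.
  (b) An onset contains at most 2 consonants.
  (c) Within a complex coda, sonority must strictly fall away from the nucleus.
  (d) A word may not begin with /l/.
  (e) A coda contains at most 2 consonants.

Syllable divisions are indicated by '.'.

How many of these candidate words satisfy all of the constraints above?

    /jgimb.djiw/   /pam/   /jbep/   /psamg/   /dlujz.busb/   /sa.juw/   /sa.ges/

/jgimb.djiw/ — σ1 onset /jg/ (2C), coda /mb/ (3→1 falls) ok; σ2 onset /dj/ (2C), coda /w/ ok → permitted
/pam/ — σ1 onset /p/, coda /m/ ok → permitted
/jbep/ — σ1 onset /jb/ (2C), coda /p/ ok → permitted
/psamg/ — σ1 onset /ps/ (2C), coda /mg/ (3→1 falls) ok → permitted
/dlujz.busb/ — σ1 onset /dl/ (2C), coda /jz/ (5→2 falls) ok; σ2 onset /b/, coda /sb/ (2→1 falls) ok → permitted
/sa.juw/ — σ1 onset /s/, coda /∅/ ok; σ2 onset /j/, coda /w/ ok → permitted
/sa.ges/ — σ1 onset /s/, coda /∅/ ok; σ2 onset /g/, coda /s/ ok → permitted
Permitted: /jgimb.djiw/, /pam/, /jbep/, /psamg/, /dlujz.busb/, /sa.juw/, /sa.ges/ → 7.

7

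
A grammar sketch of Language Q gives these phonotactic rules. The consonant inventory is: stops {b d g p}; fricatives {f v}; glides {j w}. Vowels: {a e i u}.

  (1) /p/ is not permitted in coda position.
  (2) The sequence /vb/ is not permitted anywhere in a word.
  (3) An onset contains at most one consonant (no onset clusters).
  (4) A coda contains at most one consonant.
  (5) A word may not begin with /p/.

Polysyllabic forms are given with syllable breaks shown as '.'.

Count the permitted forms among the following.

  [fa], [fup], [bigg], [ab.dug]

[fa] — σ1 onset /f/, coda /∅/ ok → permitted
[fup] — violates constraint 1: syllable 1 coda contains /p/ → not permitted
[bigg] — violates constraint 4: syllable 1 coda /gg/ has 2 consonants (> 1) → not permitted
[ab.dug] — σ1 onset /∅/, coda /b/ ok; σ2 onset /d/, coda /g/ ok → permitted
Permitted: [fa], [ab.dug] → 2.

2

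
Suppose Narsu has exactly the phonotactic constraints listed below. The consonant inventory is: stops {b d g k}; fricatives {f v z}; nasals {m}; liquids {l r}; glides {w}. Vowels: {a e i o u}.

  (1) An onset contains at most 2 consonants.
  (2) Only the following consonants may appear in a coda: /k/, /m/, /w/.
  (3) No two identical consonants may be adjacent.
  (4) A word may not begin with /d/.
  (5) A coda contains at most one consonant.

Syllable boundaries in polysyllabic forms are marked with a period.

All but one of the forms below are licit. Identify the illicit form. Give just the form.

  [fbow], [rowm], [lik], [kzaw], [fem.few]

[rowm]

[fbow] — σ1 onset /fb/ (2C), coda /w/ ok → licit
[rowm] — violates constraint 5: syllable 1 coda /wm/ has 2 consonants (> 1) → illicit
[lik] — σ1 onset /l/, coda /k/ ok → licit
[kzaw] — σ1 onset /kz/ (2C), coda /w/ ok → licit
[fem.few] — σ1 onset /f/, coda /m/ ok; σ2 onset /f/, coda /w/ ok → licit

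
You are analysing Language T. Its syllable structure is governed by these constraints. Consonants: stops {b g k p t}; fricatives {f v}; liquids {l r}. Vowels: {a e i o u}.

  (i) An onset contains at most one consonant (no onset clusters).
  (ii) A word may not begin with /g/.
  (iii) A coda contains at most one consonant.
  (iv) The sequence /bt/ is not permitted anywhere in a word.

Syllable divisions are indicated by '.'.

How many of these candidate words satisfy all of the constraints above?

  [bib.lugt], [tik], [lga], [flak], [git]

1

[bib.lugt] — violates constraint (iii): syllable 2 coda /gt/ has 2 consonants (> 1) → illicit
[tik] — σ1 onset /t/, coda /k/ ok → licit
[lga] — violates constraint (i): syllable 1 onset /lg/ has 2 consonants (> 1) → illicit
[flak] — violates constraint (i): syllable 1 onset /fl/ has 2 consonants (> 1) → illicit
[git] — violates constraint (ii): word begins with /g/ → illicit
Licit: [tik] → 1.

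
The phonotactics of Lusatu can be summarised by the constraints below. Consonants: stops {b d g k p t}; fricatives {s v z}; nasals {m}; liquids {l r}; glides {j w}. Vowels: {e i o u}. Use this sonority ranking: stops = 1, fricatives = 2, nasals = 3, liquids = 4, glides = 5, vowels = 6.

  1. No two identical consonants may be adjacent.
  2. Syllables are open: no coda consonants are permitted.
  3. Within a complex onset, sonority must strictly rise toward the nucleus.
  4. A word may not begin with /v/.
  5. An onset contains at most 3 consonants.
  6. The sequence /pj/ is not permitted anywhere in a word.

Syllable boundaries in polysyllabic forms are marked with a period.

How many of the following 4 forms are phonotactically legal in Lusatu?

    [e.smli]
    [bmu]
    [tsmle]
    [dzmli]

[e.smli] — σ1 onset /∅/, coda /∅/ ok; σ2 onset /sml/ (2→3→4 rises), coda /∅/ ok → phonotactically legal
[bmu] — σ1 onset /bm/ (1→3 rises), coda /∅/ ok → phonotactically legal
[tsmle] — violates constraint 5: syllable 1 onset /tsml/ has 4 consonants (> 3) → phonotactically illegal
[dzmli] — violates constraint 5: syllable 1 onset /dzml/ has 4 consonants (> 3) → phonotactically illegal
Phonotactically legal: [e.smli], [bmu] → 2.

2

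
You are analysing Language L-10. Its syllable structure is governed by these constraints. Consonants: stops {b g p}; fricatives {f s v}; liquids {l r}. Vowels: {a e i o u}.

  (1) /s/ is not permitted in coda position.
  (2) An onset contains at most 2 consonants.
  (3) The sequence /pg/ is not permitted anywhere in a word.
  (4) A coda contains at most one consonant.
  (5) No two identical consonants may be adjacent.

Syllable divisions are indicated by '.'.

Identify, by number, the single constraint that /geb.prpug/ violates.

/geb.prpug/: syllable 2 onset /prp/ has 3 consonants (> 2).
This is a violation of constraint 2: "An onset contains at most 2 consonants."
The remaining constraints (1, 3, 4, 5) are satisfied.

2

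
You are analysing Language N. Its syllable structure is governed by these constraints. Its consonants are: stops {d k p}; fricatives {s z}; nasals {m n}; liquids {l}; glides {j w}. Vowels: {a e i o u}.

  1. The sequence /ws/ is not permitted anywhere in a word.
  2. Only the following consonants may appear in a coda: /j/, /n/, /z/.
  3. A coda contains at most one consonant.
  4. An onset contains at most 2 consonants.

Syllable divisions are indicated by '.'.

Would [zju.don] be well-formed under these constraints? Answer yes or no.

yes

[zju.don] — σ1 onset /zj/ (2C), coda /∅/ ok; σ2 onset /d/, coda /n/ ok → well-formed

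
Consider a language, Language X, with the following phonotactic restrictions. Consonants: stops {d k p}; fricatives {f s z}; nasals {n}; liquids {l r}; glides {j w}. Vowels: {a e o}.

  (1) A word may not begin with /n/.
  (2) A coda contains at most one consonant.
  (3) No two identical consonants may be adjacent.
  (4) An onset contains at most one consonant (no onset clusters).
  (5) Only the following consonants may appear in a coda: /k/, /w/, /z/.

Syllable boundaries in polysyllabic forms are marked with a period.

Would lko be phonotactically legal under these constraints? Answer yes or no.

lko — violates constraint 4: syllable 1 onset /lk/ has 2 consonants (> 1) → phonotactically illegal

no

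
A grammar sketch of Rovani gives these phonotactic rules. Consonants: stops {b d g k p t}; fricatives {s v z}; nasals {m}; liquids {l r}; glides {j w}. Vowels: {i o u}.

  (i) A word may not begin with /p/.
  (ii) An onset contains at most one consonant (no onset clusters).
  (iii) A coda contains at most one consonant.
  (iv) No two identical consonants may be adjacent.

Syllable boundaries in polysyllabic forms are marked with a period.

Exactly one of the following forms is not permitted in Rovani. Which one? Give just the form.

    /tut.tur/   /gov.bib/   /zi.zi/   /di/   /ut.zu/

/tut.tur/ — violates constraint (iv): adjacent identical consonants /tt/ → not permitted
/gov.bib/ — σ1 onset /g/, coda /v/ ok; σ2 onset /b/, coda /b/ ok → permitted
/zi.zi/ — σ1 onset /z/, coda /∅/ ok; σ2 onset /z/, coda /∅/ ok → permitted
/di/ — σ1 onset /d/, coda /∅/ ok → permitted
/ut.zu/ — σ1 onset /∅/, coda /t/ ok; σ2 onset /z/, coda /∅/ ok → permitted

/tut.tur/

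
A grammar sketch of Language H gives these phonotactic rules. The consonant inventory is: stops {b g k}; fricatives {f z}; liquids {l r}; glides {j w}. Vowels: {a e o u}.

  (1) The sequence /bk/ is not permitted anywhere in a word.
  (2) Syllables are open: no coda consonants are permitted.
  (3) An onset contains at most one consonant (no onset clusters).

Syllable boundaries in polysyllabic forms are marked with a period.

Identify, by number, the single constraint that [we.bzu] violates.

3

[we.bzu]: syllable 2 onset /bz/ has 2 consonants (> 1).
This is a violation of constraint 3: "An onset contains at most one consonant (no onset clusters)."
The remaining constraints (1, 2) are satisfied.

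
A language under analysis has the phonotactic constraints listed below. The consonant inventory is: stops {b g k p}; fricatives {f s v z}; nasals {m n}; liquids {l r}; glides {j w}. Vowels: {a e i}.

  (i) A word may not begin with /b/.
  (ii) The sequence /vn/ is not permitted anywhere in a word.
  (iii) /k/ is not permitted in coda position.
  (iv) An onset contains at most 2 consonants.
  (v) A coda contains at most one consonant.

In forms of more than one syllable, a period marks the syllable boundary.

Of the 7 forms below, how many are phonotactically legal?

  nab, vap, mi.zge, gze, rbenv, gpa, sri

nab — σ1 onset /n/, coda /b/ ok → phonotactically legal
vap — σ1 onset /v/, coda /p/ ok → phonotactically legal
mi.zge — σ1 onset /m/, coda /∅/ ok; σ2 onset /zg/ (2C), coda /∅/ ok → phonotactically legal
gze — σ1 onset /gz/ (2C), coda /∅/ ok → phonotactically legal
rbenv — violates constraint (v): syllable 1 coda /nv/ has 2 consonants (> 1) → phonotactically illegal
gpa — σ1 onset /gp/ (2C), coda /∅/ ok → phonotactically legal
sri — σ1 onset /sr/ (2C), coda /∅/ ok → phonotactically legal
Phonotactically legal: nab, vap, mi.zge, gze, gpa, sri → 6.

6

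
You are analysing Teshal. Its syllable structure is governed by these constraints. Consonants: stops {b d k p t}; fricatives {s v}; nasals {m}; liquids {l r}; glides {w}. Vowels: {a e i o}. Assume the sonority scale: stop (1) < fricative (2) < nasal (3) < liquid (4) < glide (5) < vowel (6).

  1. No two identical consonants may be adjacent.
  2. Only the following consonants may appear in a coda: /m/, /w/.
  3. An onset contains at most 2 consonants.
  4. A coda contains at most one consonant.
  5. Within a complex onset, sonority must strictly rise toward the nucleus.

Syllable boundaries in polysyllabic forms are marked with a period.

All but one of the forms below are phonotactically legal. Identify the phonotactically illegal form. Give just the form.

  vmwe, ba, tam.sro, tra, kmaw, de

vmwe — violates constraint 3: syllable 1 onset /vmw/ has 3 consonants (> 2) → phonotactically illegal
ba — σ1 onset /b/, coda /∅/ ok → phonotactically legal
tam.sro — σ1 onset /t/, coda /m/ ok; σ2 onset /sr/ (2→4 rises), coda /∅/ ok → phonotactically legal
tra — σ1 onset /tr/ (1→4 rises), coda /∅/ ok → phonotactically legal
kmaw — σ1 onset /km/ (1→3 rises), coda /w/ ok → phonotactically legal
de — σ1 onset /d/, coda /∅/ ok → phonotactically legal

vmwe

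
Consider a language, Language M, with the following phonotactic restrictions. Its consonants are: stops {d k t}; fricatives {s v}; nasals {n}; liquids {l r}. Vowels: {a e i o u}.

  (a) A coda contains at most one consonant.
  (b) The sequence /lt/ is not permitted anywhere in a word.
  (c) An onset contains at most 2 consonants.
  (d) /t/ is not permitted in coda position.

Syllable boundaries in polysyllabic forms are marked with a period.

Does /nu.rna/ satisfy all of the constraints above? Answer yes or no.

/nu.rna/ — σ1 onset /n/, coda /∅/ ok; σ2 onset /rn/ (2C), coda /∅/ ok → phonotactically legal

yes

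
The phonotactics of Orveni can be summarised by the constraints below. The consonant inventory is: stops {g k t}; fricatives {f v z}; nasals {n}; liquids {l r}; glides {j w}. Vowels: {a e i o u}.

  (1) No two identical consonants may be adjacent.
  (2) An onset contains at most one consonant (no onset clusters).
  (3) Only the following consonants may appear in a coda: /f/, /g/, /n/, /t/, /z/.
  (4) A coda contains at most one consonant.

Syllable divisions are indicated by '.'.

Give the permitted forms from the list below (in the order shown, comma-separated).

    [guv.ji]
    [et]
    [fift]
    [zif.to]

[guv.ji] — violates constraint 3: syllable 1 coda contains /v/, which is not a licensed coda consonant → not permitted
[et] — σ1 onset /∅/, coda /t/ ok → permitted
[fift] — violates constraint 4: syllable 1 coda /ft/ has 2 consonants (> 1) → not permitted
[zif.to] — σ1 onset /z/, coda /f/ ok; σ2 onset /t/, coda /∅/ ok → permitted

[et], [zif.to]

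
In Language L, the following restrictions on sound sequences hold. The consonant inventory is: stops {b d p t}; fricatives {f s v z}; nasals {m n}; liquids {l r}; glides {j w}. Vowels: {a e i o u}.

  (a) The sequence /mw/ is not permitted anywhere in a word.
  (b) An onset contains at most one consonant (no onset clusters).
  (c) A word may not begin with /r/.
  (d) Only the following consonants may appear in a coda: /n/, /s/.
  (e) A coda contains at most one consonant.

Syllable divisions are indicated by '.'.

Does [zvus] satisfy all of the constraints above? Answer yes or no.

no

[zvus] — violates constraint (b): syllable 1 onset /zv/ has 2 consonants (> 1) → ill-formed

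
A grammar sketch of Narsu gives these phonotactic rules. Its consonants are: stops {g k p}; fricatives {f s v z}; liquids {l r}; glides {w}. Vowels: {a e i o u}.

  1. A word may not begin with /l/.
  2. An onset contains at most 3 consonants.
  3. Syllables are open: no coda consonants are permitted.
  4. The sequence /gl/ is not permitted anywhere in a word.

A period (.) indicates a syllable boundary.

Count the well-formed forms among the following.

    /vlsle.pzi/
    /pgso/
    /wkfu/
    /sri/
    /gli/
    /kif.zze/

/vlsle.pzi/ — violates constraint 2: syllable 1 onset /vlsl/ has 4 consonants (> 3) → ill-formed
/pgso/ — σ1 onset /pgs/ (3C), coda /∅/ ok → well-formed
/wkfu/ — σ1 onset /wkf/ (3C), coda /∅/ ok → well-formed
/sri/ — σ1 onset /sr/ (2C), coda /∅/ ok → well-formed
/gli/ — violates constraint 4: contains banned sequence /gl/ → ill-formed
/kif.zze/ — violates constraint 3: syllable 1 coda /f/ has 1 consonant (> 0) → ill-formed
Well-formed: /pgso/, /wkfu/, /sri/ → 3.

3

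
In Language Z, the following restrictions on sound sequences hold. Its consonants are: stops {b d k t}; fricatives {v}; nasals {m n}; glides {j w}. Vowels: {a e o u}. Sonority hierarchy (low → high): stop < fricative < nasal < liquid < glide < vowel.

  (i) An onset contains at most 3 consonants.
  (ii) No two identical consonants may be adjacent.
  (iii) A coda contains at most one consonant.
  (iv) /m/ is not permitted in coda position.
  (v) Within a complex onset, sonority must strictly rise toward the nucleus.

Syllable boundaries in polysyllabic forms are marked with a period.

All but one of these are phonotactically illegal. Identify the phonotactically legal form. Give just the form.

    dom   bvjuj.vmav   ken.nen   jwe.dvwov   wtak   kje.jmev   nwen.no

bvjuj.vmav

dom — violates constraint (iv): syllable 1 coda contains /m/ → phonotactically illegal
bvjuj.vmav — σ1 onset /bvj/ (1→2→5 rises), coda /j/ ok; σ2 onset /vm/ (2→3 rises), coda /v/ ok → phonotactically legal
ken.nen — violates constraint (ii): adjacent identical consonants /nn/ → phonotactically illegal
jwe.dvwov — violates constraint (v): syllable 1 onset /jw/: /j/ (glide, 5) → /w/ (glide, 5) does not rise → phonotactically illegal
wtak — violates constraint (v): syllable 1 onset /wt/: /w/ (glide, 5) → /t/ (stop, 1) does not rise → phonotactically illegal
kje.jmev — violates constraint (v): syllable 2 onset /jm/: /j/ (glide, 5) → /m/ (nasal, 3) does not rise → phonotactically illegal
nwen.no — violates constraint (ii): adjacent identical consonants /nn/ → phonotactically illegal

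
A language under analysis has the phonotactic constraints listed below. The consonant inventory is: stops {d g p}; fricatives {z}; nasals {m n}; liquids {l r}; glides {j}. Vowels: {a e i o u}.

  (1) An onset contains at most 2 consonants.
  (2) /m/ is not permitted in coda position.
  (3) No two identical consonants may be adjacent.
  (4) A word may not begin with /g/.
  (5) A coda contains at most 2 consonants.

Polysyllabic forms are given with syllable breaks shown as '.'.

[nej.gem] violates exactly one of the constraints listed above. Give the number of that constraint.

2

[nej.gem]: syllable 2 coda contains /m/.
This is a violation of constraint 2: "/m/ is not permitted in coda position."
The remaining constraints (1, 3, 4, 5) are satisfied.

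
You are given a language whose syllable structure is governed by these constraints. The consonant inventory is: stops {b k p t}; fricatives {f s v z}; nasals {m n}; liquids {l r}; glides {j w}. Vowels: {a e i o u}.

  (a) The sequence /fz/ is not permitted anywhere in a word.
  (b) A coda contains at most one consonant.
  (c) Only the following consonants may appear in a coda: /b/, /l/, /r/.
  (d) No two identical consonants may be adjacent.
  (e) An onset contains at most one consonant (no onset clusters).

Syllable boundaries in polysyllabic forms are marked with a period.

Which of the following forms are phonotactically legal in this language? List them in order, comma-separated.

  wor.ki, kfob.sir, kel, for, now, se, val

wor.ki, kel, for, se, val

wor.ki — σ1 onset /w/, coda /r/ ok; σ2 onset /k/, coda /∅/ ok → phonotactically legal
kfob.sir — violates constraint (e): syllable 1 onset /kf/ has 2 consonants (> 1) → phonotactically illegal
kel — σ1 onset /k/, coda /l/ ok → phonotactically legal
for — σ1 onset /f/, coda /r/ ok → phonotactically legal
now — violates constraint (c): syllable 1 coda contains /w/, which is not a licensed coda consonant → phonotactically illegal
se — σ1 onset /s/, coda /∅/ ok → phonotactically legal
val — σ1 onset /v/, coda /l/ ok → phonotactically legal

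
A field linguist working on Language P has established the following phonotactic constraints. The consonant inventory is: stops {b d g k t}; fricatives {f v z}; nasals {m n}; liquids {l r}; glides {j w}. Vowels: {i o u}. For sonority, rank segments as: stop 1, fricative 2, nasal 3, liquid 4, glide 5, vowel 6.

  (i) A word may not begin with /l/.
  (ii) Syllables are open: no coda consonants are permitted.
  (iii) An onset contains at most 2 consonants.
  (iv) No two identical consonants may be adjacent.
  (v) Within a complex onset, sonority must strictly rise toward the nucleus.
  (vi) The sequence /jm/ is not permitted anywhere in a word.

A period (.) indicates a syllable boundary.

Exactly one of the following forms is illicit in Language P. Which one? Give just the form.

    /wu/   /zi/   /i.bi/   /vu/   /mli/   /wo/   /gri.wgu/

/gri.wgu/

/wu/ — σ1 onset /w/, coda /∅/ ok → licit
/zi/ — σ1 onset /z/, coda /∅/ ok → licit
/i.bi/ — σ1 onset /∅/, coda /∅/ ok; σ2 onset /b/, coda /∅/ ok → licit
/vu/ — σ1 onset /v/, coda /∅/ ok → licit
/mli/ — σ1 onset /ml/ (3→4 rises), coda /∅/ ok → licit
/wo/ — σ1 onset /w/, coda /∅/ ok → licit
/gri.wgu/ — violates constraint (v): syllable 2 onset /wg/: /w/ (glide, 5) → /g/ (stop, 1) does not rise → illicit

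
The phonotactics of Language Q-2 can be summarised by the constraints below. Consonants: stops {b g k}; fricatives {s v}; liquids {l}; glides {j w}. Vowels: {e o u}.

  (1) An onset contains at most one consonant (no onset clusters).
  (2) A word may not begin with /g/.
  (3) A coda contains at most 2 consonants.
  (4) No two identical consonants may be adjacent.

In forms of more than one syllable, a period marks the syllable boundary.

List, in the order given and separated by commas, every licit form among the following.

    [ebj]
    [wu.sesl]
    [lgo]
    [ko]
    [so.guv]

[ebj], [wu.sesl], [ko], [so.guv]

[ebj] — σ1 onset /∅/, coda /bj/ (2C) ok → licit
[wu.sesl] — σ1 onset /w/, coda /∅/ ok; σ2 onset /s/, coda /sl/ (2C) ok → licit
[lgo] — violates constraint 1: syllable 1 onset /lg/ has 2 consonants (> 1) → illicit
[ko] — σ1 onset /k/, coda /∅/ ok → licit
[so.guv] — σ1 onset /s/, coda /∅/ ok; σ2 onset /g/, coda /v/ ok → licit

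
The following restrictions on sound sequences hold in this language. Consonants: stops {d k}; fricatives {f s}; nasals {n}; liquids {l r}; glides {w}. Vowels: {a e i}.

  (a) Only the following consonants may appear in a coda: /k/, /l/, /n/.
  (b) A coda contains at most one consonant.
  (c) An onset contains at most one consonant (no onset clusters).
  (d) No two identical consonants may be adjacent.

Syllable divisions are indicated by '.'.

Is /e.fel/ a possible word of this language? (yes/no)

/e.fel/ — σ1 onset /∅/, coda /∅/ ok; σ2 onset /f/, coda /l/ ok → permitted

yes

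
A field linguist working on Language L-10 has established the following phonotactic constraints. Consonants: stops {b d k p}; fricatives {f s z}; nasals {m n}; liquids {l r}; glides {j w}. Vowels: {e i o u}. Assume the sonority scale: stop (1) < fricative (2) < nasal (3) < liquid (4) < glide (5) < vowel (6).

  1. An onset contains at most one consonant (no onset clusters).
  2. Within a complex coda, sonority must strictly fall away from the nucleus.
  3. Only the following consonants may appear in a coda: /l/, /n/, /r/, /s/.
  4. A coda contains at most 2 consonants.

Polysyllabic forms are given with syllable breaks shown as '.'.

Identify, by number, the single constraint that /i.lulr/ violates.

2

/i.lulr/: syllable 2 coda /lr/: /l/ (liquid, 4) → /r/ (liquid, 4) does not fall.
This is a violation of constraint 2: "Within a complex coda, sonority must strictly fall away from the nucleus."
The remaining constraints (1, 3, 4) are satisfied.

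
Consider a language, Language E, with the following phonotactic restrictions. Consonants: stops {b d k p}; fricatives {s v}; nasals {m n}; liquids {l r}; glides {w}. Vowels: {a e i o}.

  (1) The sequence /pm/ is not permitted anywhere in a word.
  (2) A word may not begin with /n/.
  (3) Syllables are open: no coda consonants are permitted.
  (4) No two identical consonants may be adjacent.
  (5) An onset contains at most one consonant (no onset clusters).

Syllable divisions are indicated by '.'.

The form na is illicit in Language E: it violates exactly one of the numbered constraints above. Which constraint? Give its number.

2

na: word begins with /n/.
This is a violation of constraint 2: "A word may not begin with /n/."
The remaining constraints (1, 3, 4, 5) are satisfied.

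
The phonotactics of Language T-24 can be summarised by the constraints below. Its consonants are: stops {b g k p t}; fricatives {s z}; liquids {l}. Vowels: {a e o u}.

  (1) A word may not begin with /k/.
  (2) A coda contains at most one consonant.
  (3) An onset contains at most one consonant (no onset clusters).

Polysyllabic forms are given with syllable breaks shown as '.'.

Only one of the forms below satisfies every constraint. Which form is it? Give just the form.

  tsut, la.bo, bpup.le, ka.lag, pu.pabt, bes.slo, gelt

tsut — violates constraint 3: syllable 1 onset /ts/ has 2 consonants (> 1) → phonotactically illegal
la.bo — σ1 onset /l/, coda /∅/ ok; σ2 onset /b/, coda /∅/ ok → phonotactically legal
bpup.le — violates constraint 3: syllable 1 onset /bp/ has 2 consonants (> 1) → phonotactically illegal
ka.lag — violates constraint 1: word begins with /k/ → phonotactically illegal
pu.pabt — violates constraint 2: syllable 2 coda /bt/ has 2 consonants (> 1) → phonotactically illegal
bes.slo — violates constraint 3: syllable 2 onset /sl/ has 2 consonants (> 1) → phonotactically illegal
gelt — violates constraint 2: syllable 1 coda /lt/ has 2 consonants (> 1) → phonotactically illegal

la.bo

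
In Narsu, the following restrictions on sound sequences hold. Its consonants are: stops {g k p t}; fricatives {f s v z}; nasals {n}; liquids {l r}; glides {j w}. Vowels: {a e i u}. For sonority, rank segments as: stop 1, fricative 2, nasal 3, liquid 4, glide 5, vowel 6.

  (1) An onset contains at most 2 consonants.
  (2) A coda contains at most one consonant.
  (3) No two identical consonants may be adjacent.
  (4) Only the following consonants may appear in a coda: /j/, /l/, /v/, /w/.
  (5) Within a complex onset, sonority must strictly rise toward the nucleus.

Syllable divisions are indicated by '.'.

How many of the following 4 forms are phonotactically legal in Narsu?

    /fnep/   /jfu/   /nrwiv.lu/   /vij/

1

/fnep/ — violates constraint 4: syllable 1 coda contains /p/, which is not a licensed coda consonant → phonotactically illegal
/jfu/ — violates constraint 5: syllable 1 onset /jf/: /j/ (glide, 5) → /f/ (fricative, 2) does not rise → phonotactically illegal
/nrwiv.lu/ — violates constraint 1: syllable 1 onset /nrw/ has 3 consonants (> 2) → phonotactically illegal
/vij/ — σ1 onset /v/, coda /j/ ok → phonotactically legal
Phonotactically legal: /vij/ → 1.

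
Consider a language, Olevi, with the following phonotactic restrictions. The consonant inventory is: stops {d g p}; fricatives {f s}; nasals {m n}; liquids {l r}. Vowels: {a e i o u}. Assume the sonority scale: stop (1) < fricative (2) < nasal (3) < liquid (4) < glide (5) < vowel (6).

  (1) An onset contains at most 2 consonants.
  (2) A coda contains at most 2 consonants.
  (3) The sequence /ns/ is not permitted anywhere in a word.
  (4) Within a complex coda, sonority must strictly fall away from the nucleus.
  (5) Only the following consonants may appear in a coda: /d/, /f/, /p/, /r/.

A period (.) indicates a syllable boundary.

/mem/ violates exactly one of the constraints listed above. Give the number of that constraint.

/mem/: syllable 1 coda contains /m/, which is not a licensed coda consonant.
This is a violation of constraint 5: "Only the following consonants may appear in a coda: /d/, /f/, /p/, /r/."
The remaining constraints (1, 2, 3, 4) are satisfied.

5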